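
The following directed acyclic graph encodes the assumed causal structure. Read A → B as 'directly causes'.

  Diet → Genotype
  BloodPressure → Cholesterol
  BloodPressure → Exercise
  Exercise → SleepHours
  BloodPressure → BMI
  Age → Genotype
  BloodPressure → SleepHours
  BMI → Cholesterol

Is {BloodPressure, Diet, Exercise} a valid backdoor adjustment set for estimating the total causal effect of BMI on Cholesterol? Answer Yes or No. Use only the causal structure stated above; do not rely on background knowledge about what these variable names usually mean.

Yes

Backdoor paths from BMI to Cholesterol (paths whose first edge points into BMI):
  P1: BMI <- BloodPressure -> Cholesterol
Condition 1 (no descendant of BMI in the set): holds — descendants of BMI are {Cholesterol}; none are in {BloodPressure, Diet, Exercise}.
Condition 2 (every backdoor path blocked by {BloodPressure, Diet, Exercise}):
  P1: blocked at fork node BloodPressure ∈ conditioning set.
{BloodPressure, Diet, Exercise} satisfies the backdoor criterion.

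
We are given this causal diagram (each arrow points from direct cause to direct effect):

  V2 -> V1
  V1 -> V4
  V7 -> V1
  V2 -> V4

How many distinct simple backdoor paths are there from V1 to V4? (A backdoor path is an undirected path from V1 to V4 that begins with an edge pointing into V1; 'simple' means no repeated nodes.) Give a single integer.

A backdoor path from V1 to V4 is any simple undirected path whose first edge points into V1 (i.e. leaves V1 via a parent).
Parents of V1: {V2, V7}.
Enumerating:
  P1: V1 <- V2 -> V4
That exhausts the simple backdoor paths. Count: 1.

1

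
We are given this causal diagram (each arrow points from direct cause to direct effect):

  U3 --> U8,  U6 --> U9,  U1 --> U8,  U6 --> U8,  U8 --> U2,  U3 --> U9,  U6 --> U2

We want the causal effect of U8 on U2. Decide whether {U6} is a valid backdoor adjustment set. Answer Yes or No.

Yes

Backdoor paths from U8 to U2 (paths whose first edge points into U8):
  P1: U8 <- U6 -> U2
  P2: U8 <- U3 -> U9 <- U6 -> U2
Condition 1 (no descendant of U8 in the set): holds — descendants of U8 are {U2}; none are in {U6}.
Condition 2 (every backdoor path blocked by {U6}):
  P1: blocked at fork node U6 ∈ conditioning set.
  P2: blocked at collider U9 (neither it nor any descendant is in the conditioning set).
{U6} satisfies the backdoor criterion.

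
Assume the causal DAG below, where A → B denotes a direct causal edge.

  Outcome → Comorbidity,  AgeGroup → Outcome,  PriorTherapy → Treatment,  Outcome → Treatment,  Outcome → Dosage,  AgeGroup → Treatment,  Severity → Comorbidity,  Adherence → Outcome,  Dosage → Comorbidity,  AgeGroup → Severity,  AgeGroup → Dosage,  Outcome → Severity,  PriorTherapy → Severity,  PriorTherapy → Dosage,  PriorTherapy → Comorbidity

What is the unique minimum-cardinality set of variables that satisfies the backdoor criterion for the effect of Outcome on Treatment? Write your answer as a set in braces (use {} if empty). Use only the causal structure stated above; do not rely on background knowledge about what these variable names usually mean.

{AgeGroup}

Variables eligible for adjustment (non-descendants of Outcome, excluding Outcome and Treatment): {Adherence, AgeGroup, PriorTherapy}.
Backdoor paths from Outcome to Treatment:
  P1: Outcome <- AgeGroup -> Treatment
  P2: Outcome <- AgeGroup -> Dosage <- PriorTherapy -> Treatment
  P3: Outcome <- AgeGroup -> Dosage -> Comorbidity <- PriorTherapy -> Treatment
  P4: Outcome <- AgeGroup -> Dosage -> Comorbidity <- Severity <- PriorTherapy -> Treatment
  P5: Outcome <- AgeGroup -> Severity <- PriorTherapy -> Treatment
  P6: Outcome <- AgeGroup -> Severity -> Comorbidity <- PriorTherapy -> Treatment
  P7: Outcome <- AgeGroup -> Severity -> Comorbidity <- Dosage <- PriorTherapy -> Treatment
The empty set is not sufficient: P1 (Outcome <- AgeGroup -> Treatment) has no collider blocking it and no conditioned non-collider, so it is open.
Try {AgeGroup}:
  P1: blocked at fork node AgeGroup ∈ conditioning set.
  P2: blocked at fork node AgeGroup ∈ conditioning set.
  P3: blocked at fork node AgeGroup ∈ conditioning set.
  P4: blocked at fork node AgeGroup ∈ conditioning set.
  P5: blocked at fork node AgeGroup ∈ conditioning set.
  P6: blocked at fork node AgeGroup ∈ conditioning set.
  P7: blocked at fork node AgeGroup ∈ conditioning set.
{AgeGroup} contains no descendant of Outcome and blocks every backdoor path.
No other singleton works — e.g. {PriorTherapy} leaves P1 open — so {AgeGroup} is the unique smallest valid adjustment set.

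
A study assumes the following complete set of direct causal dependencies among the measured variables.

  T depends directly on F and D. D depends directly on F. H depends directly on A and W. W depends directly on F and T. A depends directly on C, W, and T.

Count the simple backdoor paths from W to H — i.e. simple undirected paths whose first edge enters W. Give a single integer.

3

A backdoor path from W to H is any simple undirected path whose first edge points into W (i.e. leaves W via a parent).
Parents of W: {F, T}.
Enumerating:
  P1: W <- F -> D -> T -> A -> H
  P2: W <- F -> T -> A -> H
  P3: W <- T -> A -> H
That exhausts the simple backdoor paths. Count: 3.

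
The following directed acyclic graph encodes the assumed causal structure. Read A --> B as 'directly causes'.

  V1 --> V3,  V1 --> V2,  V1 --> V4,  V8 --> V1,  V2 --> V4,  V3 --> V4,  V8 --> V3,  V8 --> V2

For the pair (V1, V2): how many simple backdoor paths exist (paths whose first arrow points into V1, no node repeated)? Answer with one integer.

2

A backdoor path from V1 to V2 is any simple undirected path whose first edge points into V1 (i.e. leaves V1 via a parent).
Parents of V1: {V8}.
Enumerating:
  P1: V1 <- V8 -> V2
  P2: V1 <- V8 -> V3 -> V4 <- V2
That exhausts the simple backdoor paths. Count: 2.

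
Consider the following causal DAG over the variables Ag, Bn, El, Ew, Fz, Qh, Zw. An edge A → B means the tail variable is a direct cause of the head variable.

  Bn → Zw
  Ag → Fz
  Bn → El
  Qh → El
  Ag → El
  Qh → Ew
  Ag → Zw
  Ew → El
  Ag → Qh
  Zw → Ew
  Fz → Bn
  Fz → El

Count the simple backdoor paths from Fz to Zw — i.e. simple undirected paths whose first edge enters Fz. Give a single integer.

A backdoor path from Fz to Zw is any simple undirected path whose first edge points into Fz (i.e. leaves Fz via a parent).
Parents of Fz: {Ag}.
Enumerating:
  P1: Fz <- Ag -> Qh -> Ew <- Zw
  P2: Fz <- Ag -> Qh -> Ew -> El <- Bn -> Zw
  P3: Fz <- Ag -> Qh -> El <- Bn -> Zw
  P4: Fz <- Ag -> Qh -> El <- Ew <- Zw
  P5: Fz <- Ag -> Zw
  P6: Fz <- Ag -> El <- Bn -> Zw
  P7: Fz <- Ag -> El <- Qh -> Ew <- Zw
  P8: Fz <- Ag -> El <- Ew <- Zw
That exhausts the simple backdoor paths. Count: 8.

8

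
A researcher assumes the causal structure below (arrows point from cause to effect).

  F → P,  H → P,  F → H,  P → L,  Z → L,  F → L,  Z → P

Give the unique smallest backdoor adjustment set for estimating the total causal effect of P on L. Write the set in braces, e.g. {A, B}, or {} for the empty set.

{F, Z}

Variables eligible for adjustment (non-descendants of P, excluding P and L): {F, H, Z}.
Backdoor paths from P to L:
  P1: P <- Z -> L
  P2: P <- F -> L
  P3: P <- H <- F -> L
The empty set is not sufficient: P1 (P <- Z -> L) has no collider blocking it and no conditioned non-collider, so it is open.
Try {F, Z}:
  P1: blocked at fork node Z ∈ conditioning set.
  P2: blocked at fork node F ∈ conditioning set.
  P3: blocked at fork node F ∈ conditioning set.
{F, Z} contains no descendant of P and blocks every backdoor path.
Every element of {F, Z} is needed (dropping F leaves P2 open; dropping Z leaves P1 open), so no proper subset is valid.
Among all size-2 subsets of the eligible variables, only {F, Z} blocks every backdoor path, so it is the unique smallest valid adjustment set.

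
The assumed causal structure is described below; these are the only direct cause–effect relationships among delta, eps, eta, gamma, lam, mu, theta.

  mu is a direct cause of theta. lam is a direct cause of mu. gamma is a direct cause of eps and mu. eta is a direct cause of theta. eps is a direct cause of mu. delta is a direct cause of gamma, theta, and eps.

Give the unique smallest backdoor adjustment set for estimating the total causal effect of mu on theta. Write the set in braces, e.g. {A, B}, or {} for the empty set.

{delta}

Variables eligible for adjustment (non-descendants of mu, excluding mu and theta): {delta, eps, eta, gamma, lam}.
Backdoor paths from mu to theta:
  P1: mu <- gamma <- delta -> theta
  P2: mu <- gamma -> eps <- delta -> theta
  P3: mu <- eps <- delta -> theta
  P4: mu <- eps <- gamma <- delta -> theta
The empty set is not sufficient: P1 (mu <- gamma <- delta -> theta) has no collider blocking it and no conditioned non-collider, so it is open.
Try {delta}:
  P1: blocked at fork node delta ∈ conditioning set.
  P2: blocked at collider eps (neither it nor any descendant is in the conditioning set).
  P3: blocked at fork node delta ∈ conditioning set.
  P4: blocked at fork node delta ∈ conditioning set.
{delta} contains no descendant of mu and blocks every backdoor path.
No other singleton works — e.g. {eta} leaves P1 open — so {delta} is the unique smallest valid adjustment set.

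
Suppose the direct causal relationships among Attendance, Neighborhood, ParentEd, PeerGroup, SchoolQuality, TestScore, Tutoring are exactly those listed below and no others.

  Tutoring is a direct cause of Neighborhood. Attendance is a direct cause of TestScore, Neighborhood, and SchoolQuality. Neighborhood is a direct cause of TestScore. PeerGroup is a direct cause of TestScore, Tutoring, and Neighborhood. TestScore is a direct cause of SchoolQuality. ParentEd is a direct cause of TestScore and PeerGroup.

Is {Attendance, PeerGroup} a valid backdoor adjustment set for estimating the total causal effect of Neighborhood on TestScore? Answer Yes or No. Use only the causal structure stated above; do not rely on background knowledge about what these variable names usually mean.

Yes

Backdoor paths from Neighborhood to TestScore (paths whose first edge points into Neighborhood):
  P1: Neighborhood <- Attendance -> TestScore
  P2: Neighborhood <- Attendance -> SchoolQuality <- TestScore
  P3: Neighborhood <- PeerGroup <- ParentEd -> TestScore
  P4: Neighborhood <- PeerGroup -> TestScore
  P5: Neighborhood <- Tutoring <- PeerGroup <- ParentEd -> TestScore
  P6: Neighborhood <- Tutoring <- PeerGroup -> TestScore
Condition 1 (no descendant of Neighborhood in the set): holds — descendants of Neighborhood are {SchoolQuality, TestScore}; none are in {Attendance, PeerGroup}.
Condition 2 (every backdoor path blocked by {Attendance, PeerGroup}):
  P1: blocked at fork node Attendance ∈ conditioning set.
  P2: blocked at fork node Attendance ∈ conditioning set.
  P3: blocked at chain node PeerGroup ∈ conditioning set.
  P4: blocked at fork node PeerGroup ∈ conditioning set.
  P5: blocked at chain node PeerGroup ∈ conditioning set.
  P6: blocked at fork node PeerGroup ∈ conditioning set.
{Attendance, PeerGroup} satisfies the backdoor criterion.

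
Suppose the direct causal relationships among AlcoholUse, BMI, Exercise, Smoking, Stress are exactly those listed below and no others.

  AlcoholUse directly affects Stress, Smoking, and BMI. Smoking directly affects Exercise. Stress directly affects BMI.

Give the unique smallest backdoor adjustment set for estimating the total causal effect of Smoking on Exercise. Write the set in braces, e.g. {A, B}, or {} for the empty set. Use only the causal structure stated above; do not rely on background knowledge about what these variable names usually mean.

{}

Variables eligible for adjustment (non-descendants of Smoking, excluding Smoking and Exercise): {AlcoholUse, BMI, Stress}.
Backdoor paths from Smoking to Exercise:
  (none)
With no backdoor paths the empty set already satisfies the criterion, and it is trivially minimal.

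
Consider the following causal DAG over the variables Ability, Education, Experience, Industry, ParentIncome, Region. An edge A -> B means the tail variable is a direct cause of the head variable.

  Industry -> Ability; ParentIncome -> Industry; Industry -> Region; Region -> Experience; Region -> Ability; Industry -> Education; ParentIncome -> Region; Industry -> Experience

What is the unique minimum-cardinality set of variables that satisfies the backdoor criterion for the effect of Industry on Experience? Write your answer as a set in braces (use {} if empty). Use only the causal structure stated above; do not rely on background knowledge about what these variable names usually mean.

Variables eligible for adjustment (non-descendants of Industry, excluding Industry and Experience): {ParentIncome}.
Backdoor paths from Industry to Experience:
  P1: Industry <- ParentIncome -> Region -> Experience
The empty set is not sufficient: P1 (Industry <- ParentIncome -> Region -> Experience) has no collider blocking it and no conditioned non-collider, so it is open.
Try {ParentIncome}:
  P1: blocked at fork node ParentIncome ∈ conditioning set.
{ParentIncome} contains no descendant of Industry and blocks every backdoor path.
{ParentIncome} is the unique smallest valid adjustment set.

{ParentIncome}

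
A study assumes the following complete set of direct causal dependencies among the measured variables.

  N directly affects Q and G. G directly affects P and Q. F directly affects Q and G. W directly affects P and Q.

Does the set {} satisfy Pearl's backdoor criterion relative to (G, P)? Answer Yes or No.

Backdoor paths from G to P (paths whose first edge points into G):
  P1: G <- F -> Q <- W -> P
  P2: G <- N -> Q <- W -> P
Condition 1 (no descendant of G in the set): holds — descendants of G are {P, Q}; none are in {}.
Condition 2 (every backdoor path blocked by {}):
  P1: blocked at collider Q (neither it nor any descendant is in the conditioning set).
  P2: blocked at collider Q (neither it nor any descendant is in the conditioning set).
{} satisfies the backdoor criterion.

Yes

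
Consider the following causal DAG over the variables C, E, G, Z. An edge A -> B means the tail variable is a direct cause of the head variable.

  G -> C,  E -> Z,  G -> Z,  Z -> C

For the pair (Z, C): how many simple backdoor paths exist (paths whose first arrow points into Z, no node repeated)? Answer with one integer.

A backdoor path from Z to C is any simple undirected path whose first edge points into Z (i.e. leaves Z via a parent).
Parents of Z: {E, G}.
Enumerating:
  P1: Z <- G -> C
That exhausts the simple backdoor paths. Count: 1.

1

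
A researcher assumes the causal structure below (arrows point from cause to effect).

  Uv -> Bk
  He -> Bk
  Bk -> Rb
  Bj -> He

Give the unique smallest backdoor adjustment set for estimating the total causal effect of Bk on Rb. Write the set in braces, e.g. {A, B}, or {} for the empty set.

{}

Variables eligible for adjustment (non-descendants of Bk, excluding Bk and Rb): {Bj, He, Uv}.
Backdoor paths from Bk to Rb:
  (none)
With no backdoor paths the empty set already satisfies the criterion, and it is trivially minimal.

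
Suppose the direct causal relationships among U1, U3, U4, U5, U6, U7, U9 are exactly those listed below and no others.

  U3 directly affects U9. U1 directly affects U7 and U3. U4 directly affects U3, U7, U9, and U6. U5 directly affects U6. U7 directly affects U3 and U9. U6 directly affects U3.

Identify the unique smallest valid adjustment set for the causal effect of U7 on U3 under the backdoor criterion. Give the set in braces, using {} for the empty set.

{U1, U4}

Variables eligible for adjustment (non-descendants of U7, excluding U7 and U3): {U1, U4, U5, U6}.
Backdoor paths from U7 to U3:
  P1: U7 <- U1 -> U3
  P2: U7 <- U4 -> U6 -> U3
  P3: U7 <- U4 -> U3
  P4: U7 <- U4 -> U9 <- U3
The empty set is not sufficient: P1 (U7 <- U1 -> U3) has no collider blocking it and no conditioned non-collider, so it is open.
Try {U1, U4}:
  P1: blocked at fork node U1 ∈ conditioning set.
  P2: blocked at fork node U4 ∈ conditioning set.
  P3: blocked at fork node U4 ∈ conditioning set.
  P4: blocked at fork node U4 ∈ conditioning set.
{U1, U4} contains no descendant of U7 and blocks every backdoor path.
Every element of {U1, U4} is needed (dropping U1 leaves P1 open; dropping U4 leaves P2 open), so no proper subset is valid.
Among all size-2 subsets of the eligible variables, only {U1, U4} blocks every backdoor path, so it is the unique smallest valid adjustment set.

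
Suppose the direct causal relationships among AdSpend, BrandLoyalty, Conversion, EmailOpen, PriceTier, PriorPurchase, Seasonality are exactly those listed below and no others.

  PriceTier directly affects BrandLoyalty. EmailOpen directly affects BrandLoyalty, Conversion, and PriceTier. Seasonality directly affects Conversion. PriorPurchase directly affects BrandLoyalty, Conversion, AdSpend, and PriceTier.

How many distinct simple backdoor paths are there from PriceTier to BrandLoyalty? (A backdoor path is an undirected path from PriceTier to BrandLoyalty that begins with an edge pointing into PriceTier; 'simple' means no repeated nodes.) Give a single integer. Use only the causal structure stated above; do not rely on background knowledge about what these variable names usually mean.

A backdoor path from PriceTier to BrandLoyalty is any simple undirected path whose first edge points into PriceTier (i.e. leaves PriceTier via a parent).
Parents of PriceTier: {EmailOpen, PriorPurchase}.
Enumerating:
  P1: PriceTier <- EmailOpen -> Conversion <- PriorPurchase -> BrandLoyalty
  P2: PriceTier <- EmailOpen -> BrandLoyalty
  P3: PriceTier <- PriorPurchase -> Conversion <- EmailOpen -> BrandLoyalty
  P4: PriceTier <- PriorPurchase -> BrandLoyalty
That exhausts the simple backdoor paths. Count: 4.

4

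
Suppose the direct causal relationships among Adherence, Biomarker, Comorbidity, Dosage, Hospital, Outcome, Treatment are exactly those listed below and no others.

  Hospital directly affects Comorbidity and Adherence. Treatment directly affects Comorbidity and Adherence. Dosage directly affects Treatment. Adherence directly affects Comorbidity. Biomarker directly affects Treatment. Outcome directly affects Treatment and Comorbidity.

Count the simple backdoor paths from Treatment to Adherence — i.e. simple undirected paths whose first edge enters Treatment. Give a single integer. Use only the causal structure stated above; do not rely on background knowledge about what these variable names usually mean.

A backdoor path from Treatment to Adherence is any simple undirected path whose first edge points into Treatment (i.e. leaves Treatment via a parent).
Parents of Treatment: {Biomarker, Dosage, Outcome}.
Enumerating:
  P1: Treatment <- Outcome -> Comorbidity <- Hospital -> Adherence
  P2: Treatment <- Outcome -> Comorbidity <- Adherence
That exhausts the simple backdoor paths. Count: 2.

2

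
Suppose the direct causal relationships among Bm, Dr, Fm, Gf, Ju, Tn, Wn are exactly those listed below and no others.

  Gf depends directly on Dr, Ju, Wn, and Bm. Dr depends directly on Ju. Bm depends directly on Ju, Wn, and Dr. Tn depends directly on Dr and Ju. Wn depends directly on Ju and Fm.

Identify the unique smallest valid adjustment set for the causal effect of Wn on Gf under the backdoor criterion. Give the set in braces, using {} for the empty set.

{Ju}

Variables eligible for adjustment (non-descendants of Wn, excluding Wn and Gf): {Dr, Fm, Ju, Tn}.
Backdoor paths from Wn to Gf:
  P1: Wn <- Ju -> Dr -> Bm -> Gf
  P2: Wn <- Ju -> Dr -> Gf
  P3: Wn <- Ju -> Bm <- Dr -> Gf
  P4: Wn <- Ju -> Bm -> Gf
  P5: Wn <- Ju -> Tn <- Dr -> Bm -> Gf
  P6: Wn <- Ju -> Tn <- Dr -> Gf
  P7: Wn <- Ju -> Gf
The empty set is not sufficient: P1 (Wn <- Ju -> Dr -> Bm -> Gf) has no collider blocking it and no conditioned non-collider, so it is open.
Try {Ju}:
  P1: blocked at fork node Ju ∈ conditioning set.
  P2: blocked at fork node Ju ∈ conditioning set.
  P3: blocked at fork node Ju ∈ conditioning set.
  P4: blocked at fork node Ju ∈ conditioning set.
  P5: blocked at fork node Ju ∈ conditioning set.
  P6: blocked at fork node Ju ∈ conditioning set.
  P7: blocked at fork node Ju ∈ conditioning set.
{Ju} contains no descendant of Wn and blocks every backdoor path.
No other singleton works — e.g. {Fm} leaves P1 open — so {Ju} is the unique smallest valid adjustment set.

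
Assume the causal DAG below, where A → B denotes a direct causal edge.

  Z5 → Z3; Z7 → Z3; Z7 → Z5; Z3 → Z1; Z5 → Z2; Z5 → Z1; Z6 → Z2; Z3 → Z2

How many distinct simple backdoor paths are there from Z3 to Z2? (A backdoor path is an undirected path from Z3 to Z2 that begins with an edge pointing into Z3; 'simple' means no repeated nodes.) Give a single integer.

A backdoor path from Z3 to Z2 is any simple undirected path whose first edge points into Z3 (i.e. leaves Z3 via a parent).
Parents of Z3: {Z5, Z7}.
Enumerating:
  P1: Z3 <- Z7 -> Z5 -> Z2
  P2: Z3 <- Z5 -> Z2
That exhausts the simple backdoor paths. Count: 2.

2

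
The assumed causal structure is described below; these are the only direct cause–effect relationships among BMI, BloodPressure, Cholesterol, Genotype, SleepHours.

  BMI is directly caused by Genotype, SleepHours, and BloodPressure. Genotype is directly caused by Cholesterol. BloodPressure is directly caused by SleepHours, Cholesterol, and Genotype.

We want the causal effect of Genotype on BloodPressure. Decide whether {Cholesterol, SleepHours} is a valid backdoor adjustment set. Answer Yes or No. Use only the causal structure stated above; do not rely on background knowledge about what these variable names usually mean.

Yes

Backdoor paths from Genotype to BloodPressure (paths whose first edge points into Genotype):
  P1: Genotype <- Cholesterol -> BloodPressure
Condition 1 (no descendant of Genotype in the set): holds — descendants of Genotype are {BMI, BloodPressure}; none are in {Cholesterol, SleepHours}.
Condition 2 (every backdoor path blocked by {Cholesterol, SleepHours}):
  P1: blocked at fork node Cholesterol ∈ conditioning set.
{Cholesterol, SleepHours} satisfies the backdoor criterion.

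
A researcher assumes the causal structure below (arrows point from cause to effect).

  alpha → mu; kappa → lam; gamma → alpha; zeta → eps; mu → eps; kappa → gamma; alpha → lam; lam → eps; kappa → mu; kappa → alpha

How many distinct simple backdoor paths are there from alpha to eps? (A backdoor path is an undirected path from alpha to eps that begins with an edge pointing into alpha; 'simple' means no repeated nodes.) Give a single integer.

4

A backdoor path from alpha to eps is any simple undirected path whose first edge points into alpha (i.e. leaves alpha via a parent).
Parents of alpha: {gamma, kappa}.
Enumerating:
  P1: alpha <- kappa -> lam -> eps
  P2: alpha <- kappa -> mu -> eps
  P3: alpha <- gamma <- kappa -> lam -> eps
  P4: alpha <- gamma <- kappa -> mu -> eps
That exhausts the simple backdoor paths. Count: 4.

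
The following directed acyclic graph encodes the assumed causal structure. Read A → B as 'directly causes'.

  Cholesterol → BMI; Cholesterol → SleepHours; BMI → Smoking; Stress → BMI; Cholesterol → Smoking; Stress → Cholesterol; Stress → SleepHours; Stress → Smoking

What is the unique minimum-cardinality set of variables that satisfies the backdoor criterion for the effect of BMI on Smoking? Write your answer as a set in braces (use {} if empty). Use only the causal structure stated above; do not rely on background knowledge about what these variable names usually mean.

Variables eligible for adjustment (non-descendants of BMI, excluding BMI and Smoking): {Cholesterol, SleepHours, Stress}.
Backdoor paths from BMI to Smoking:
  P1: BMI <- Stress -> Cholesterol -> Smoking
  P2: BMI <- Stress -> Smoking
  P3: BMI <- Stress -> SleepHours <- Cholesterol -> Smoking
  P4: BMI <- Cholesterol <- Stress -> Smoking
  P5: BMI <- Cholesterol -> Smoking
  P6: BMI <- Cholesterol -> SleepHours <- Stress -> Smoking
The empty set is not sufficient: P1 (BMI <- Stress -> Cholesterol -> Smoking) has no collider blocking it and no conditioned non-collider, so it is open.
Try {Cholesterol, Stress}:
  P1: blocked at fork node Stress ∈ conditioning set.
  P2: blocked at fork node Stress ∈ conditioning set.
  P3: blocked at fork node Stress ∈ conditioning set.
  P4: blocked at chain node Cholesterol ∈ conditioning set.
  P5: blocked at fork node Cholesterol ∈ conditioning set.
  P6: blocked at fork node Cholesterol ∈ conditioning set.
{Cholesterol, Stress} contains no descendant of BMI and blocks every backdoor path.
Every element of {Cholesterol, Stress} is needed (dropping Cholesterol leaves P5 open; dropping Stress leaves P2 open), so no proper subset is valid.
Among all size-2 subsets of the eligible variables, only {Cholesterol, Stress} blocks every backdoor path, so it is the unique smallest valid adjustment set.

{Cholesterol, Stress}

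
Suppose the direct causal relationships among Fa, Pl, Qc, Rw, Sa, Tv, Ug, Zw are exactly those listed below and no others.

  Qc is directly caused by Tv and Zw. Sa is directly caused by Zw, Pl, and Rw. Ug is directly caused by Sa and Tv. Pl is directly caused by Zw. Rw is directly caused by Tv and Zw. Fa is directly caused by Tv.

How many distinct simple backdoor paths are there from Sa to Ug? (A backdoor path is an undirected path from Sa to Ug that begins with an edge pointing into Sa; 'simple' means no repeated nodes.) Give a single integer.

A backdoor path from Sa to Ug is any simple undirected path whose first edge points into Sa (i.e. leaves Sa via a parent).
Parents of Sa: {Pl, Rw, Zw}.
Enumerating:
  P1: Sa <- Zw -> Qc <- Tv -> Ug
  P2: Sa <- Zw -> Rw <- Tv -> Ug
  P3: Sa <- Rw <- Tv -> Ug
  P4: Sa <- Rw <- Zw -> Qc <- Tv -> Ug
  P5: Sa <- Pl <- Zw -> Qc <- Tv -> Ug
  P6: Sa <- Pl <- Zw -> Rw <- Tv -> Ug
That exhausts the simple backdoor paths. Count: 6.

6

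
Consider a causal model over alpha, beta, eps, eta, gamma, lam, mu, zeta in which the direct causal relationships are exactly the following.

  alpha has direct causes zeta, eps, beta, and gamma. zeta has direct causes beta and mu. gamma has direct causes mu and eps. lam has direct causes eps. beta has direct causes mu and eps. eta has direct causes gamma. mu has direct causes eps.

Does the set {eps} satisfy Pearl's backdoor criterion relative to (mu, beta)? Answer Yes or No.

Yes

Backdoor paths from mu to beta (paths whose first edge points into mu):
  P1: mu <- eps -> gamma -> alpha <- beta
  P2: mu <- eps -> gamma -> alpha <- zeta <- beta
  P3: mu <- eps -> beta
  P4: mu <- eps -> alpha <- beta
  P5: mu <- eps -> alpha <- zeta <- beta
Condition 1 (no descendant of mu in the set): holds — descendants of mu are {alpha, beta, eta, gamma, zeta}; none are in {eps}.
Condition 2 (every backdoor path blocked by {eps}):
  P1: blocked at fork node eps ∈ conditioning set.
  P2: blocked at fork node eps ∈ conditioning set.
  P3: blocked at fork node eps ∈ conditioning set.
  P4: blocked at fork node eps ∈ conditioning set.
  P5: blocked at fork node eps ∈ conditioning set.
{eps} satisfies the backdoor criterion.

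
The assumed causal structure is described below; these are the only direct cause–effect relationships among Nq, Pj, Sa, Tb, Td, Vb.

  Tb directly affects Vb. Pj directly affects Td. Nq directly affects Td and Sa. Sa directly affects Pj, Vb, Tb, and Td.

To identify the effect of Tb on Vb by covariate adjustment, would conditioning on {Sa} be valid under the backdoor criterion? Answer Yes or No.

Backdoor paths from Tb to Vb (paths whose first edge points into Tb):
  P1: Tb <- Sa -> Vb
Condition 1 (no descendant of Tb in the set): holds — descendants of Tb are {Vb}; none are in {Sa}.
Condition 2 (every backdoor path blocked by {Sa}):
  P1: blocked at fork node Sa ∈ conditioning set.
{Sa} satisfies the backdoor criterion.

Yes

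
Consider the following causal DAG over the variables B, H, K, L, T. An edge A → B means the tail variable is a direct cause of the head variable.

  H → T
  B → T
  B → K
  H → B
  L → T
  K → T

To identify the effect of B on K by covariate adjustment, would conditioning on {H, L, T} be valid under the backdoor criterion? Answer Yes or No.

Backdoor paths from B to K (paths whose first edge points into B):
  P1: B <- H -> T <- K
Condition 1 (no descendant of B in the set): FAILS — T is a descendant of B.
Condition 2 (every backdoor path blocked by {H, L, T}):
  P1: blocked at fork node H ∈ conditioning set.
{H, L, T} does not satisfy the backdoor criterion.

No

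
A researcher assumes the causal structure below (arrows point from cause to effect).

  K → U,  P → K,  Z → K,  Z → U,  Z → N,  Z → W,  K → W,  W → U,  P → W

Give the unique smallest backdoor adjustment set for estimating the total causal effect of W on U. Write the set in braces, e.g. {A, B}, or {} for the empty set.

Variables eligible for adjustment (non-descendants of W, excluding W and U): {K, N, P, Z}.
Backdoor paths from W to U:
  P1: W <- P -> K <- Z -> U
  P2: W <- P -> K -> U
  P3: W <- Z -> K -> U
  P4: W <- Z -> U
  P5: W <- K <- Z -> U
  P6: W <- K -> U
The empty set is not sufficient: P2 (W <- P -> K -> U) has no collider blocking it and no conditioned non-collider, so it is open.
Try {K, Z}:
  P1: blocked at fork node Z ∈ conditioning set.
  P2: blocked at chain node K ∈ conditioning set.
  P3: blocked at fork node Z ∈ conditioning set.
  P4: blocked at fork node Z ∈ conditioning set.
  P5: blocked at chain node K ∈ conditioning set.
  P6: blocked at fork node K ∈ conditioning set.
{K, Z} contains no descendant of W and blocks every backdoor path.
Every element of {K, Z} is needed (dropping K leaves P2 open; dropping Z leaves P1 open), so no proper subset is valid.
Among all size-2 subsets of the eligible variables, only {K, Z} blocks every backdoor path, so it is the unique smallest valid adjustment set.

{K, Z}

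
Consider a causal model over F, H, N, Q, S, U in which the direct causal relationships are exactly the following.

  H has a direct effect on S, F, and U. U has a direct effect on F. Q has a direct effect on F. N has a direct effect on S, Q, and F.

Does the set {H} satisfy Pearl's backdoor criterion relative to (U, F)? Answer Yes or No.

Yes

Backdoor paths from U to F (paths whose first edge points into U):
  P1: U <- H -> S <- N -> Q -> F
  P2: U <- H -> S <- N -> F
  P3: U <- H -> F
Condition 1 (no descendant of U in the set): holds — descendants of U are {F}; none are in {H}.
Condition 2 (every backdoor path blocked by {H}):
  P1: blocked at fork node H ∈ conditioning set.
  P2: blocked at fork node H ∈ conditioning set.
  P3: blocked at fork node H ∈ conditioning set.
{H} satisfies the backdoor criterion.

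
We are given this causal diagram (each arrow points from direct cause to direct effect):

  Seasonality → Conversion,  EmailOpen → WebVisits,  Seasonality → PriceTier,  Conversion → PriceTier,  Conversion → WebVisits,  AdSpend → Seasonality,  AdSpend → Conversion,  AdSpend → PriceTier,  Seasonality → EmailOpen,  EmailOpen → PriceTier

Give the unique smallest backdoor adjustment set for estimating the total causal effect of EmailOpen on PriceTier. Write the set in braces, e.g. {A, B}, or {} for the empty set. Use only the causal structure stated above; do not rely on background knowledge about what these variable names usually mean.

{Seasonality}

Variables eligible for adjustment (non-descendants of EmailOpen, excluding EmailOpen and PriceTier): {AdSpend, Conversion, Seasonality}.
Backdoor paths from EmailOpen to PriceTier:
  P1: EmailOpen <- Seasonality <- AdSpend -> Conversion -> PriceTier
  P2: EmailOpen <- Seasonality <- AdSpend -> PriceTier
  P3: EmailOpen <- Seasonality -> Conversion <- AdSpend -> PriceTier
  P4: EmailOpen <- Seasonality -> Conversion -> PriceTier
  P5: EmailOpen <- Seasonality -> PriceTier
The empty set is not sufficient: P1 (EmailOpen <- Seasonality <- AdSpend -> Conversion -> PriceTier) has no collider blocking it and no conditioned non-collider, so it is open.
Try {Seasonality}:
  P1: blocked at chain node Seasonality ∈ conditioning set.
  P2: blocked at chain node Seasonality ∈ conditioning set.
  P3: blocked at fork node Seasonality ∈ conditioning set.
  P4: blocked at fork node Seasonality ∈ conditioning set.
  P5: blocked at fork node Seasonality ∈ conditioning set.
{Seasonality} contains no descendant of EmailOpen and blocks every backdoor path.
No other singleton works — e.g. {AdSpend} leaves P4 open — so {Seasonality} is the unique smallest valid adjustment set.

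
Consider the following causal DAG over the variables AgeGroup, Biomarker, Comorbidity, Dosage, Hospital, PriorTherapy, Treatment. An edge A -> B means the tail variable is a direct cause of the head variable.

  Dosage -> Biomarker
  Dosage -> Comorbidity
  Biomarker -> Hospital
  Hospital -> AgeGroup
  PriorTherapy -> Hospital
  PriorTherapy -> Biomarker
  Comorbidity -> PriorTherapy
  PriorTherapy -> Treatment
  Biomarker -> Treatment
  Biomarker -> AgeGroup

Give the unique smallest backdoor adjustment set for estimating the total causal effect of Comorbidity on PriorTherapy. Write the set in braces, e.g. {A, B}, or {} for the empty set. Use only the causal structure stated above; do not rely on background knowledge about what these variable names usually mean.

{}

Variables eligible for adjustment (non-descendants of Comorbidity, excluding Comorbidity and PriorTherapy): {Dosage}.
Backdoor paths from Comorbidity to PriorTherapy:
  P1: Comorbidity <- Dosage -> Biomarker <- PriorTherapy
  P2: Comorbidity <- Dosage -> Biomarker -> Treatment <- PriorTherapy
  P3: Comorbidity <- Dosage -> Biomarker -> Hospital <- PriorTherapy
  P4: Comorbidity <- Dosage -> Biomarker -> AgeGroup <- Hospital <- PriorTherapy
Each backdoor path contains an unconditioned collider, so every path is already blocked with the empty conditioning set:
  P1: blocked at collider Biomarker (neither it nor any descendant is in the conditioning set).
  P2: blocked at collider Treatment (neither it nor any descendant is in the conditioning set).
  P3: blocked at collider Hospital (neither it nor any descendant is in the conditioning set).
  P4: blocked at collider AgeGroup (neither it nor any descendant is in the conditioning set).
The empty set is therefore the unique smallest valid set.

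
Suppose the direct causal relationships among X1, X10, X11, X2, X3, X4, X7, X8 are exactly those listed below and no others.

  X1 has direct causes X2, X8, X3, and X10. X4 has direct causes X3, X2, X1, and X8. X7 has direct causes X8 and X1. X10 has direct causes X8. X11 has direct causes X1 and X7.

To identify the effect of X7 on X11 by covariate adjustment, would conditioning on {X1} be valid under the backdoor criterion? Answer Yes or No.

Yes

Backdoor paths from X7 to X11 (paths whose first edge points into X7):
  P1: X7 <- X8 -> X10 -> X1 -> X11
  P2: X7 <- X8 -> X1 -> X11
  P3: X7 <- X8 -> X4 <- X3 -> X1 -> X11
  P4: X7 <- X8 -> X4 <- X2 -> X1 -> X11
  P5: X7 <- X8 -> X4 <- X1 -> X11
  P6: X7 <- X1 -> X11
Condition 1 (no descendant of X7 in the set): holds — descendants of X7 are {X11}; none are in {X1}.
Condition 2 (every backdoor path blocked by {X1}):
  P1: blocked at chain node X1 ∈ conditioning set.
  P2: blocked at chain node X1 ∈ conditioning set.
  P3: blocked at collider X4 (neither it nor any descendant is in the conditioning set).
  P4: blocked at collider X4 (neither it nor any descendant is in the conditioning set).
  P5: blocked at collider X4 (neither it nor any descendant is in the conditioning set).
  P6: blocked at fork node X1 ∈ conditioning set.
{X1} satisfies the backdoor criterion.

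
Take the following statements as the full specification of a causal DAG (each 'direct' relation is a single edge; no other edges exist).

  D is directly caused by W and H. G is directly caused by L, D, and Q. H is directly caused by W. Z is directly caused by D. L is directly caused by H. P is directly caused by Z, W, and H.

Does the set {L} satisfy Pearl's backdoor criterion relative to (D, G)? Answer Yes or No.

Backdoor paths from D to G (paths whose first edge points into D):
  P1: D <- W -> H -> L -> G
  P2: D <- W -> P <- H -> L -> G
  P3: D <- H -> L -> G
Condition 1 (no descendant of D in the set): holds — descendants of D are {G, P, Z}; none are in {L}.
Condition 2 (every backdoor path blocked by {L}):
  P1: blocked at chain node L ∈ conditioning set.
  P2: blocked at collider P (neither it nor any descendant is in the conditioning set).
  P3: blocked at chain node L ∈ conditioning set.
{L} satisfies the backdoor criterion.

Yes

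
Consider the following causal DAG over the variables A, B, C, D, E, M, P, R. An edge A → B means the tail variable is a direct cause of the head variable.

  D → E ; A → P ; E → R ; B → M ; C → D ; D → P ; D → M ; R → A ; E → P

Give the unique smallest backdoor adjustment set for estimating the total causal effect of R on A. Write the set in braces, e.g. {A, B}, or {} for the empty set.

{}

Variables eligible for adjustment (non-descendants of R, excluding R and A): {B, C, D, E, M}.
Backdoor paths from R to A:
  P1: R <- E <- D -> P <- A
  P2: R <- E -> P <- A
Each backdoor path contains an unconditioned collider, so every path is already blocked with the empty conditioning set:
  P1: blocked at collider P (neither it nor any descendant is in the conditioning set).
  P2: blocked at collider P (neither it nor any descendant is in the conditioning set).
The empty set is therefore the unique smallest valid set.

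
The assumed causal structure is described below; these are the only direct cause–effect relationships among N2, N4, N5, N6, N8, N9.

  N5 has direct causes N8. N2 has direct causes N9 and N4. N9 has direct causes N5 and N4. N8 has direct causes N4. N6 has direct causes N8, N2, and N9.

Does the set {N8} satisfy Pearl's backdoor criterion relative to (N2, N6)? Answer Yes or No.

Backdoor paths from N2 to N6 (paths whose first edge points into N2):
  P1: N2 <- N4 -> N8 -> N5 -> N9 -> N6
  P2: N2 <- N4 -> N8 -> N6
  P3: N2 <- N4 -> N9 <- N5 <- N8 -> N6
  P4: N2 <- N4 -> N9 -> N6
  P5: N2 <- N9 <- N4 -> N8 -> N6
  P6: N2 <- N9 <- N5 <- N8 -> N6
  P7: N2 <- N9 -> N6
Condition 1 (no descendant of N2 in the set): holds — descendants of N2 are {N6}; none are in {N8}.
Condition 2 (every backdoor path blocked by {N8}):
  P1: blocked at chain node N8 ∈ conditioning set.
  P2: blocked at chain node N8 ∈ conditioning set.
  P3: blocked at collider N9 (neither it nor any descendant is in the conditioning set).
  P4: open — no interior node is in the conditioning set.
  P5: blocked at chain node N8 ∈ conditioning set.
  P6: blocked at fork node N8 ∈ conditioning set.
  P7: open — no interior node is in the conditioning set.
{N8} does not satisfy the backdoor criterion.

No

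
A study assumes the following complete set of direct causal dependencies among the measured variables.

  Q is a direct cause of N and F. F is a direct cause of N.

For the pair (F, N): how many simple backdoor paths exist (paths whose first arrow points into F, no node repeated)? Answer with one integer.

1

A backdoor path from F to N is any simple undirected path whose first edge points into F (i.e. leaves F via a parent).
Parents of F: {Q}.
Enumerating:
  P1: F <- Q -> N
That exhausts the simple backdoor paths. Count: 1.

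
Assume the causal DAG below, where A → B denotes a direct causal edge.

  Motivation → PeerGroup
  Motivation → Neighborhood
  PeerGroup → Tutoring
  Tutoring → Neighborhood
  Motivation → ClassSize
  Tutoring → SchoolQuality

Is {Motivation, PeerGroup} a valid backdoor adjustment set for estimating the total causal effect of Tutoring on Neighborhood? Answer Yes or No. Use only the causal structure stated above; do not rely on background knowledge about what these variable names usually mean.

Yes

Backdoor paths from Tutoring to Neighborhood (paths whose first edge points into Tutoring):
  P1: Tutoring <- PeerGroup <- Motivation -> Neighborhood
Condition 1 (no descendant of Tutoring in the set): holds — descendants of Tutoring are {Neighborhood, SchoolQuality}; none are in {Motivation, PeerGroup}.
Condition 2 (every backdoor path blocked by {Motivation, PeerGroup}):
  P1: blocked at chain node PeerGroup ∈ conditioning set.
{Motivation, PeerGroup} satisfies the backdoor criterion.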